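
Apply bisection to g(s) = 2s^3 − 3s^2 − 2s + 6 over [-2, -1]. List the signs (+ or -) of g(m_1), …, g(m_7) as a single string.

--+++++

s = -1.5 gives g = -4.5, negative; keep [-1.5, -1]
s = -1.25 gives g = -0.09375, negative; keep [-1.25, -1]
s = -1.125 gives g = 1.605469, positive; keep [-1.25, -1.125]
s = -1.1875 gives g = 0.7954, positive; keep [-1.25, -1.1875]
s = -1.21875 gives g = 0.3609, positive; keep [-1.25, -1.21875]
s = -1.234375 gives g = 0.1361, positive; keep [-1.25, -1.234375]
s = -1.2421875 gives g = 0.0218, positive; keep [-1.25, -1.2421875]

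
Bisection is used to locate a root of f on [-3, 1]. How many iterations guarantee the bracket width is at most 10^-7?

Width after n steps is 4/2^n. Need 2^n ≥ 4/10^-7 = 40000000.
2^25 = 33554432 < 40000000 ≤ 2^26 = 67108864, so n = 26.

26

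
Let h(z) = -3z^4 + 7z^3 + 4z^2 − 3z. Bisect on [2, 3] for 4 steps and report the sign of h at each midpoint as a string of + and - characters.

h(2.5) = 9.6875 > 0, so the root lies in [2.5, 3]
h(2.75) = -3.996094 < 0, so the root lies in [2.5, 2.75]
h(2.625) = 3.860596 > 0, so the root lies in [2.625, 2.75]
h(2.6875) = 0.2041 > 0, so the root lies in [2.6875, 2.75]

+-++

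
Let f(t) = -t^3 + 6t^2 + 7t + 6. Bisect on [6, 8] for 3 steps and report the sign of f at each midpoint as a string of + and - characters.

m = 7, f(m) = 6 (+); new bracket [7, 8]
m = 7.5, f(m) = -25.875 (−); new bracket [7, 7.5]
m = 7.25, f(m) = -8.953125 (−); new bracket [7, 7.25]

+--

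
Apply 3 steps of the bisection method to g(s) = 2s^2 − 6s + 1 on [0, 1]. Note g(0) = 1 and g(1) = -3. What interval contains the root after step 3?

[0.125, 0.25]

m = 0.5, g(m) = -1.5 (−); new bracket [0, 0.5]
m = 0.25, g(m) = -0.375 (−); new bracket [0, 0.25]
m = 0.125, g(m) = 0.28125 (+); new bracket [0.125, 0.25]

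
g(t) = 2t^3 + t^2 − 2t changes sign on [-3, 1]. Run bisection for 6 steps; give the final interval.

midpoint -1: g = 1 > 0 → [-3, -1]
midpoint -2: g = -8 < 0 → [-2, -1]
midpoint -1.5: g = -1.5 < 0 → [-1.5, -1]
midpoint -1.25: g = 0.1562 > 0 → [-1.5, -1.25]
midpoint -1.375: g = -0.5586 < 0 → [-1.375, -1.25]
midpoint -1.3125: g = -0.1743 < 0 → [-1.3125, -1.25]

[-1.3125, -1.25]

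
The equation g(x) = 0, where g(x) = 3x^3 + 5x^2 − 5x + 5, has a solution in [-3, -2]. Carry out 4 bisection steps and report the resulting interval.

g(-2.5) = 1.875 > 0, so the root lies in [-3, -2.5]
g(-2.75) = -5.828125 < 0, so the root lies in [-2.75, -2.5]
g(-2.625) = -1.685547 < 0, so the root lies in [-2.625, -2.5]
g(-2.5625) = 0.1653 > 0, so the root lies in [-2.625, -2.5625]

[-2.625, -2.5625]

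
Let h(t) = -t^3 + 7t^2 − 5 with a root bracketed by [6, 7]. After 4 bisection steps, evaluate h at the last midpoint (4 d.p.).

-1.9919

h(6.5) = 16.125 > 0, so the root lies in [6.5, 7]
h(6.75) = 6.390625 > 0, so the root lies in [6.75, 7]
h(6.875) = 0.908203 > 0, so the root lies in [6.875, 7]
h(6.9375) = -1.9919 < 0, so the root lies in [6.875, 6.9375]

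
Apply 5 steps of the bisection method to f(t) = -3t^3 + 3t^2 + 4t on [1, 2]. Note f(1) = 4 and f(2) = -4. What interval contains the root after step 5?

f(1.5) = 2.625 > 0, so the root lies in [1.5, 2]
f(1.75) = 0.109375 > 0, so the root lies in [1.75, 2]
f(1.875) = -1.728516 < 0, so the root lies in [1.75, 1.875]
f(1.8125) = -0.7576 < 0, so the root lies in [1.75, 1.8125]
f(1.78125) = -0.3114 < 0, so the root lies in [1.75, 1.78125]

[1.75, 1.78125]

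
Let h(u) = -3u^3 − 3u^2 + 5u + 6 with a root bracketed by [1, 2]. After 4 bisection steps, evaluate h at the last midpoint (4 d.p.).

midpoint 1.5: h = -3.375 < 0 → [1, 1.5]
midpoint 1.25: h = 1.703125 > 0 → [1.25, 1.5]
midpoint 1.375: h = -0.595703 < 0 → [1.25, 1.375]
midpoint 1.3125: h = 0.6116 > 0 → [1.3125, 1.375]

0.6116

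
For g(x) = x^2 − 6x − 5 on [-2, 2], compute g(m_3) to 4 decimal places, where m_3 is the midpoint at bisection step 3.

-1.7500

x = 0 gives g = -5, negative; keep [-2, 0]
x = -1 gives g = 2, positive; keep [-1, 0]
x = -0.5 gives g = -1.75, negative; keep [-1, -0.5]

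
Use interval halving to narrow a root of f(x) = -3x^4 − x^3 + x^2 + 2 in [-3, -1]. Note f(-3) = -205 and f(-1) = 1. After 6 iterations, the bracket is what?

m = -2, f(m) = -34 (−); new bracket [-2, -1]
m = -1.5, f(m) = -7.5625 (−); new bracket [-1.5, -1]
m = -1.25, f(m) = -1.808594 (−); new bracket [-1.25, -1]
m = -1.125, f(m) = -0.116 (−); new bracket [-1.125, -1]
m = -1.0625, f(m) = 0.5051 (+); new bracket [-1.125, -1.0625]
m = -1.09375, f(m) = 0.2114 (+); new bracket [-1.125, -1.09375]

[-1.125, -1.09375]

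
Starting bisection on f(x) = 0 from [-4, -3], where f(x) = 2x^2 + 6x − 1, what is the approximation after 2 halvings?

-3.25

x = -3.5 gives f = 2.5, positive; keep [-3.5, -3]
x = -3.25 gives f = 0.625, positive; keep [-3.25, -3]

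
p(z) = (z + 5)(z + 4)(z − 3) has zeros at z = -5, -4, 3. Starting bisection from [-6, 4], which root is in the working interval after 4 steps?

z = -1 gives p = -48, negative; keep [-1, 4]
z = 1.5 gives p = -53.625, negative; keep [1.5, 4]
z = 2.75 gives p = -13.078125, negative; keep [2.75, 4]
z = 3.375 gives p = 23.1621, positive; keep [2.75, 3.375]

3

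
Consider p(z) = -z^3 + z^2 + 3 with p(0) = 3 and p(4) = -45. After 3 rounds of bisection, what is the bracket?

p(2) = -1 < 0, so the root lies in [0, 2]
p(1) = 3 > 0, so the root lies in [1, 2]
p(1.5) = 1.875 > 0, so the root lies in [1.5, 2]

[1.5, 2]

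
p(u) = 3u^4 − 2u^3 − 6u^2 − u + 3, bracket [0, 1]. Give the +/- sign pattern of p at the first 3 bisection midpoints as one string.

m = 0.5, p(m) = 0.9375 (+); new bracket [0.5, 1]
m = 0.75, p(m) = -1.019531 (−); new bracket [0.5, 0.75]
m = 0.625, p(m) = 0.000732 (+); new bracket [0.625, 0.75]

+-+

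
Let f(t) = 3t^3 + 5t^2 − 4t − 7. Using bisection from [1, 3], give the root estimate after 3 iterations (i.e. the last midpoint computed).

t = 2 gives f = 29, positive; keep [1, 2]
t = 1.5 gives f = 8.375, positive; keep [1, 1.5]
t = 1.25 gives f = 1.671875, positive; keep [1, 1.25]

1.25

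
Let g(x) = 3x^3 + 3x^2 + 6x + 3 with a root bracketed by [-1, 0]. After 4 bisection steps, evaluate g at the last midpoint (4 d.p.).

0.0403

midpoint -0.5: g = 0.375 > 0 → [-1, -0.5]
midpoint -0.75: g = -1.078125 < 0 → [-0.75, -0.5]
midpoint -0.625: g = -0.310547 < 0 → [-0.625, -0.5]
midpoint -0.5625: g = 0.0403 > 0 → [-0.625, -0.5625]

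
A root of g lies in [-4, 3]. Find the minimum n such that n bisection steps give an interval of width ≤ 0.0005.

14

Width after n steps is 7/2^n. Need 2^n ≥ 7/0.0005 = 14000.
2^13 = 8192 < 14000 ≤ 2^14 = 16384, so n = 14.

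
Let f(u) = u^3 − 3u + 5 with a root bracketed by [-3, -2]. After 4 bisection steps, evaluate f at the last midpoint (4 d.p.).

-0.4290

midpoint -2.5: f = -3.125 < 0 → [-2.5, -2]
midpoint -2.25: f = 0.359375 > 0 → [-2.5, -2.25]
midpoint -2.375: f = -1.271484 < 0 → [-2.375, -2.25]
midpoint -2.3125: f = -0.429 < 0 → [-2.3125, -2.25]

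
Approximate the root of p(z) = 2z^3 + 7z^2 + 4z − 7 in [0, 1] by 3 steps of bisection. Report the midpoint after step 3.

p(0.5) = -3 < 0, so the root lies in [0.5, 1]
p(0.75) = 0.78125 > 0, so the root lies in [0.5, 0.75]
p(0.625) = -1.277344 < 0, so the root lies in [0.625, 0.75]

0.625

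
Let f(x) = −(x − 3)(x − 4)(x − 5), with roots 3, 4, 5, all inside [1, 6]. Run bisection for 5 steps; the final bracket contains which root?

m = 3.5, f(m) = -0.375 (−); new bracket [1, 3.5]
m = 2.25, f(m) = 3.609375 (+); new bracket [2.25, 3.5]
m = 2.875, f(m) = 0.298828 (+); new bracket [2.875, 3.5]
m = 3.1875, f(m) = -0.2761 (−); new bracket [2.875, 3.1875]
m = 3.03125, f(m) = -0.0596 (−); new bracket [2.875, 3.03125]

3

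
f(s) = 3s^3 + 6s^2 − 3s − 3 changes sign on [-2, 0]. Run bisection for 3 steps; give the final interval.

midpoint -1: f = 3 > 0 → [-1, 0]
midpoint -0.5: f = -0.375 < 0 → [-1, -0.5]
midpoint -0.75: f = 1.359375 > 0 → [-0.75, -0.5]

[-0.75, -0.5]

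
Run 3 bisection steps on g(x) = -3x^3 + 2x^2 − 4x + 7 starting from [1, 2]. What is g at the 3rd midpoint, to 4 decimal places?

0.7598

m = 1.5, g(m) = -4.625 (−); new bracket [1, 1.5]
m = 1.25, g(m) = -0.734375 (−); new bracket [1, 1.25]
m = 1.125, g(m) = 0.759766 (+); new bracket [1.125, 1.25]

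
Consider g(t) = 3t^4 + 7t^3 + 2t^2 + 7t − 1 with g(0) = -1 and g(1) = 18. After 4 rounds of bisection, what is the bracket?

[0.125, 0.1875]

midpoint 0.5: g = 4.0625 > 0 → [0, 0.5]
midpoint 0.25: g = 0.996094 > 0 → [0, 0.25]
midpoint 0.125: g = -0.079346 < 0 → [0.125, 0.25]
midpoint 0.1875: g = 0.4327 > 0 → [0.125, 0.1875]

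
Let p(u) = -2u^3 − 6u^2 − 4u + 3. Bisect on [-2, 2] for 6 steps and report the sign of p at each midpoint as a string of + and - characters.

+--++-

midpoint 0: p = 3 > 0 → [0, 2]
midpoint 1: p = -9 < 0 → [0, 1]
midpoint 0.5: p = -0.75 < 0 → [0, 0.5]
midpoint 0.25: p = 1.5938 > 0 → [0.25, 0.5]
midpoint 0.375: p = 0.5508 > 0 → [0.375, 0.5]
midpoint 0.4375: p = -0.0659 < 0 → [0.375, 0.4375]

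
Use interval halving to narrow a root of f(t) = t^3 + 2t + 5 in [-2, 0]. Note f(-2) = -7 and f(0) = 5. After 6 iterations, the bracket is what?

m = -1, f(m) = 2 (+); new bracket [-2, -1]
m = -1.5, f(m) = -1.375 (−); new bracket [-1.5, -1]
m = -1.25, f(m) = 0.546875 (+); new bracket [-1.5, -1.25]
m = -1.375, f(m) = -0.3496 (−); new bracket [-1.375, -1.25]
m = -1.3125, f(m) = 0.114 (+); new bracket [-1.375, -1.3125]
m = -1.34375, f(m) = -0.1139 (−); new bracket [-1.34375, -1.3125]

[-1.34375, -1.3125]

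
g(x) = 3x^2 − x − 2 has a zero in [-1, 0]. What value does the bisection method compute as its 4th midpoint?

m = -0.5, g(m) = -0.75 (−); new bracket [-1, -0.5]
m = -0.75, g(m) = 0.4375 (+); new bracket [-0.75, -0.5]
m = -0.625, g(m) = -0.203125 (−); new bracket [-0.75, -0.625]
m = -0.6875, g(m) = 0.1055 (+); new bracket [-0.6875, -0.625]

-0.6875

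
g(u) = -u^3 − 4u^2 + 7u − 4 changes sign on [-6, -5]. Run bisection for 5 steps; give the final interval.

[-5.4375, -5.40625]

midpoint -5.5: g = 2.875 > 0 → [-5.5, -5]
midpoint -5.25: g = -6.296875 < 0 → [-5.5, -5.25]
midpoint -5.375: g = -1.900391 < 0 → [-5.5, -5.375]
midpoint -5.4375: g = 0.4392 > 0 → [-5.4375, -5.375]
midpoint -5.40625: g = -0.7425 < 0 → [-5.4375, -5.40625]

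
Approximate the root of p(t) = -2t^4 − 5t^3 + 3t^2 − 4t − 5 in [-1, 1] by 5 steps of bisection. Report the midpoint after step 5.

p(0) = -5 < 0, so the root lies in [-1, 0]
p(-0.5) = -1.75 < 0, so the root lies in [-1, -0.5]
p(-0.75) = 1.164062 > 0, so the root lies in [-0.75, -0.5]
p(-0.625) = -0.4126 < 0, so the root lies in [-0.75, -0.625]
p(-0.6875) = 0.3459 > 0, so the root lies in [-0.6875, -0.625]

-0.6875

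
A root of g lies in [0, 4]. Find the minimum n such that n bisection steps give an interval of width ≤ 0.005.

10

Width after n steps is 4/2^n. Need 2^n ≥ 4/0.005 = 800.
2^9 = 512 < 800 ≤ 2^10 = 1024, so n = 10.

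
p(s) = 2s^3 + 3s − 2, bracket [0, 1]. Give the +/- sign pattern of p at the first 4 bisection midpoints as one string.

-+++

s = 0.5 gives p = -0.25, negative; keep [0.5, 1]
s = 0.75 gives p = 1.09375, positive; keep [0.5, 0.75]
s = 0.625 gives p = 0.363281, positive; keep [0.5, 0.625]
s = 0.5625 gives p = 0.0435, positive; keep [0.5, 0.5625]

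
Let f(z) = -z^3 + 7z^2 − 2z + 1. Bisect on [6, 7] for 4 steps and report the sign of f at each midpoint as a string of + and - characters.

+-++

z = 6.5 gives f = 9.125, positive; keep [6.5, 7]
z = 6.75 gives f = -1.109375, negative; keep [6.5, 6.75]
z = 6.625 gives f = 4.208984, positive; keep [6.625, 6.75]
z = 6.6875 gives f = 1.6008, positive; keep [6.6875, 6.75]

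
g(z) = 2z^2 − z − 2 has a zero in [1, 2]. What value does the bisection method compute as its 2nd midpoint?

z = 1.5 gives g = 1, positive; keep [1, 1.5]
z = 1.25 gives g = -0.125, negative; keep [1.25, 1.5]

1.25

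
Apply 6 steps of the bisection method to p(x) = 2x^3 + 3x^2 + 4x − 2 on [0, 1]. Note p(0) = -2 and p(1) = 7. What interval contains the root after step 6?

midpoint 0.5: p = 1 > 0 → [0, 0.5]
midpoint 0.25: p = -0.78125 < 0 → [0.25, 0.5]
midpoint 0.375: p = 0.027344 > 0 → [0.25, 0.375]
midpoint 0.3125: p = -0.396 < 0 → [0.3125, 0.375]
midpoint 0.34375: p = -0.1893 < 0 → [0.34375, 0.375]
midpoint 0.359375: p = -0.0822 < 0 → [0.359375, 0.375]

[0.359375, 0.375]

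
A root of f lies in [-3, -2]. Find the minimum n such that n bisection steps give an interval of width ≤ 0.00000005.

Width after n steps is 1/2^n. Need 2^n ≥ 1/0.00000005 = 20000000.
2^24 = 16777216 < 20000000 ≤ 2^25 = 33554432, so n = 25.

25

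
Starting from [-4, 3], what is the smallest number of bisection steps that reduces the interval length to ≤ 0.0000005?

Width after n steps is 7/2^n. Need 2^n ≥ 7/0.0000005 = 14000000.
2^23 = 8388608 < 14000000 ≤ 2^24 = 16777216, so n = 24.

24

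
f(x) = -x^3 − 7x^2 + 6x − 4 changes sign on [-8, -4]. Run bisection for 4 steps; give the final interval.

[-8, -7.75]

m = -6, f(m) = -76 (−); new bracket [-8, -6]
m = -7, f(m) = -46 (−); new bracket [-8, -7]
m = -7.5, f(m) = -20.875 (−); new bracket [-8, -7.5]
m = -7.75, f(m) = -5.4531 (−); new bracket [-8, -7.75]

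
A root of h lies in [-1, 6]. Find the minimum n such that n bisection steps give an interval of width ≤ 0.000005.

Width after n steps is 7/2^n. Need 2^n ≥ 7/0.000005 = 1400000.
2^20 = 1048576 < 1400000 ≤ 2^21 = 2097152, so n = 21.

21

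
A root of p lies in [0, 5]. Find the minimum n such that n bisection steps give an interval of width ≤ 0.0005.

Width after n steps is 5/2^n. Need 2^n ≥ 5/0.0005 = 10000.
2^13 = 8192 < 10000 ≤ 2^14 = 16384, so n = 14.

14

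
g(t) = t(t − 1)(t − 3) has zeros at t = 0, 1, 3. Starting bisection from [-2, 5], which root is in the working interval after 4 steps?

m = 1.5, g(m) = -1.125 (−); new bracket [1.5, 5]
m = 3.25, g(m) = 1.828125 (+); new bracket [1.5, 3.25]
m = 2.375, g(m) = -2.041016 (−); new bracket [2.375, 3.25]
m = 2.8125, g(m) = -0.9558 (−); new bracket [2.8125, 3.25]

3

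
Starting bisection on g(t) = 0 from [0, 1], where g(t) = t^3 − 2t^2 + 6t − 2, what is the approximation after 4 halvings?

0.3125

midpoint 0.5: g = 0.625 > 0 → [0, 0.5]
midpoint 0.25: g = -0.609375 < 0 → [0.25, 0.5]
midpoint 0.375: g = 0.021484 > 0 → [0.25, 0.375]
midpoint 0.3125: g = -0.2898 < 0 → [0.3125, 0.375]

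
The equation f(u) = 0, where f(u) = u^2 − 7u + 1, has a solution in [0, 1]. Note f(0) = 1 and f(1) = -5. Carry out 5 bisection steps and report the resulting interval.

[0.125, 0.15625]

m = 0.5, f(m) = -2.25 (−); new bracket [0, 0.5]
m = 0.25, f(m) = -0.6875 (−); new bracket [0, 0.25]
m = 0.125, f(m) = 0.140625 (+); new bracket [0.125, 0.25]
m = 0.1875, f(m) = -0.2773 (−); new bracket [0.125, 0.1875]
m = 0.15625, f(m) = -0.0693 (−); new bracket [0.125, 0.15625]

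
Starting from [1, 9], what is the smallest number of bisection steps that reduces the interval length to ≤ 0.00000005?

Width after n steps is 8/2^n. Need 2^n ≥ 8/0.00000005 = 160000000.
2^27 = 134217728 < 160000000 ≤ 2^28 = 268435456, so n = 28.

28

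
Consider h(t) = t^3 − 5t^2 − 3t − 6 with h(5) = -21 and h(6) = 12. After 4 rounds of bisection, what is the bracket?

m = 5.5, h(m) = -7.375 (−); new bracket [5.5, 6]
m = 5.75, h(m) = 1.546875 (+); new bracket [5.5, 5.75]
m = 5.625, h(m) = -3.099609 (−); new bracket [5.625, 5.75]
m = 5.6875, h(m) = -0.8235 (−); new bracket [5.6875, 5.75]

[5.6875, 5.75]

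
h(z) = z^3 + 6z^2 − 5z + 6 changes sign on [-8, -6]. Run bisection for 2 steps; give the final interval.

[-7, -6.5]

z = -7 gives h = -8, negative; keep [-7, -6]
z = -6.5 gives h = 17.375, positive; keep [-7, -6.5]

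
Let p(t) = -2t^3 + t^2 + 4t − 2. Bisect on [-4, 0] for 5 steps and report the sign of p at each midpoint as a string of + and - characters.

+-+--

p(-2) = 10 > 0, so the root lies in [-2, 0]
p(-1) = -3 < 0, so the root lies in [-2, -1]
p(-1.5) = 1 > 0, so the root lies in [-1.5, -1]
p(-1.25) = -1.5312 < 0, so the root lies in [-1.5, -1.25]
p(-1.375) = -0.4102 < 0, so the root lies in [-1.5, -1.375]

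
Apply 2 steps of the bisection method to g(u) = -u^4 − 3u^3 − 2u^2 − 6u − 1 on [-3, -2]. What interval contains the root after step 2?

[-3, -2.75]

u = -2.5 gives g = 9.3125, positive; keep [-3, -2.5]
u = -2.75 gives g = 5.574219, positive; keep [-3, -2.75]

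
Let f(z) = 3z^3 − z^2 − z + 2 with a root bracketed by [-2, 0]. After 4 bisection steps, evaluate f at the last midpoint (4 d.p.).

f(-1) = -1 < 0, so the root lies in [-1, 0]
f(-0.5) = 1.875 > 0, so the root lies in [-1, -0.5]
f(-0.75) = 0.921875 > 0, so the root lies in [-1, -0.75]
f(-0.875) = 0.0996 > 0, so the root lies in [-1, -0.875]

0.0996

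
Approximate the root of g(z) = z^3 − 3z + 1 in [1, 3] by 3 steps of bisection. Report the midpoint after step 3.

1.75

midpoint 2: g = 3 > 0 → [1, 2]
midpoint 1.5: g = -0.125 < 0 → [1.5, 2]
midpoint 1.75: g = 1.109375 > 0 → [1.5, 1.75]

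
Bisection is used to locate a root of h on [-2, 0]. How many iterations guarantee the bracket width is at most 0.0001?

Width after n steps is 2/2^n. Need 2^n ≥ 2/0.0001 = 20000.
2^14 = 16384 < 20000 ≤ 2^15 = 32768, so n = 15.

15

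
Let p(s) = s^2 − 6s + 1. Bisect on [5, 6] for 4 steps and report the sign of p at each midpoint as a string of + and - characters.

--+-

s = 5.5 gives p = -1.75, negative; keep [5.5, 6]
s = 5.75 gives p = -0.4375, negative; keep [5.75, 6]
s = 5.875 gives p = 0.265625, positive; keep [5.75, 5.875]
s = 5.8125 gives p = -0.0898, negative; keep [5.8125, 5.875]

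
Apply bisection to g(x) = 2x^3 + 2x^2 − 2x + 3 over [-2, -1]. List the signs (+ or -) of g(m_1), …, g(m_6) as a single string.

midpoint -1.5: g = 3.75 > 0 → [-2, -1.5]
midpoint -1.75: g = 1.90625 > 0 → [-2, -1.75]
midpoint -1.875: g = 0.597656 > 0 → [-2, -1.875]
midpoint -1.9375: g = -0.1636 < 0 → [-1.9375, -1.875]
midpoint -1.90625: g = 0.2263 > 0 → [-1.9375, -1.90625]
midpoint -1.921875: g = 0.0337 > 0 → [-1.9375, -1.921875]

+++-++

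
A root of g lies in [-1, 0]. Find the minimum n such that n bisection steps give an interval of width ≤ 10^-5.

17

Width after n steps is 1/2^n. Need 2^n ≥ 1/10^-5 = 100000.
2^16 = 65536 < 100000 ≤ 2^17 = 131072, so n = 17.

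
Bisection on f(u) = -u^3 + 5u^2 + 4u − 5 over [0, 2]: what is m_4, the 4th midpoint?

0.625

midpoint 1: f = 3 > 0 → [0, 1]
midpoint 0.5: f = -1.875 < 0 → [0.5, 1]
midpoint 0.75: f = 0.390625 > 0 → [0.5, 0.75]
midpoint 0.625: f = -0.791 < 0 → [0.625, 0.75]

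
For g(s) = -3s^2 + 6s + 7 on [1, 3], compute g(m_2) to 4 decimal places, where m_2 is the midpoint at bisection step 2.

3.2500

m = 2, g(m) = 7 (+); new bracket [2, 3]
m = 2.5, g(m) = 3.25 (+); new bracket [2.5, 3]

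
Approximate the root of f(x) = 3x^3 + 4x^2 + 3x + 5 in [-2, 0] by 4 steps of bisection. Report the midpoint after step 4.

-1.375

f(-1) = 3 > 0, so the root lies in [-2, -1]
f(-1.5) = -0.625 < 0, so the root lies in [-1.5, -1]
f(-1.25) = 1.640625 > 0, so the root lies in [-1.5, -1.25]
f(-1.375) = 0.6387 > 0, so the root lies in [-1.5, -1.375]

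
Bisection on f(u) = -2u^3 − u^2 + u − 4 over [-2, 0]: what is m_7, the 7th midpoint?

-1.609375

u = -1 gives f = -4, negative; keep [-2, -1]
u = -1.5 gives f = -1, negative; keep [-2, -1.5]
u = -1.75 gives f = 1.90625, positive; keep [-1.75, -1.5]
u = -1.625 gives f = 0.3164, positive; keep [-1.625, -1.5]
u = -1.5625 gives f = -0.3745, negative; keep [-1.625, -1.5625]
u = -1.59375 gives f = -0.0374, negative; keep [-1.625, -1.59375]
u = -1.609375 gives f = 0.1374, positive; keep [-1.609375, -1.59375]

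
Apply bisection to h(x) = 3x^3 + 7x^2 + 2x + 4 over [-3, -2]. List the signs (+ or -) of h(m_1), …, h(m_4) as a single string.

h(-2.5) = -4.125 < 0, so the root lies in [-2.5, -2]
h(-2.25) = 0.765625 > 0, so the root lies in [-2.5, -2.25]
h(-2.375) = -1.455078 < 0, so the root lies in [-2.375, -2.25]
h(-2.3125) = -0.2908 < 0, so the root lies in [-2.3125, -2.25]

-+--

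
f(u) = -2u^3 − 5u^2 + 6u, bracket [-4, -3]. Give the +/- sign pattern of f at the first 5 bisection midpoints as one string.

f(-3.5) = 3.5 > 0, so the root lies in [-3.5, -3]
f(-3.25) = -3.65625 < 0, so the root lies in [-3.5, -3.25]
f(-3.375) = -0.316406 < 0, so the root lies in [-3.5, -3.375]
f(-3.4375) = 1.5308 > 0, so the root lies in [-3.4375, -3.375]
f(-3.40625) = 0.5921 > 0, so the root lies in [-3.40625, -3.375]

+--++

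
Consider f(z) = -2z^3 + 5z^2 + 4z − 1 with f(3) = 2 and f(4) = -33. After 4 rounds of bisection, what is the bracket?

[3.0625, 3.125]

z = 3.5 gives f = -11.5, negative; keep [3, 3.5]
z = 3.25 gives f = -3.84375, negative; keep [3, 3.25]
z = 3.125 gives f = -0.707031, negative; keep [3, 3.125]
z = 3.0625 gives f = 0.6987, positive; keep [3.0625, 3.125]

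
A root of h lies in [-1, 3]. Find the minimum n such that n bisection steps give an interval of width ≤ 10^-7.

26

Width after n steps is 4/2^n. Need 2^n ≥ 4/10^-7 = 40000000.
2^25 = 33554432 < 40000000 ≤ 2^26 = 67108864, so n = 26.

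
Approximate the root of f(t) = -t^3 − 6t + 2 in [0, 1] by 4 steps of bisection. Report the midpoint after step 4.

0.3125

m = 0.5, f(m) = -1.125 (−); new bracket [0, 0.5]
m = 0.25, f(m) = 0.484375 (+); new bracket [0.25, 0.5]
m = 0.375, f(m) = -0.302734 (−); new bracket [0.25, 0.375]
m = 0.3125, f(m) = 0.0945 (+); new bracket [0.3125, 0.375]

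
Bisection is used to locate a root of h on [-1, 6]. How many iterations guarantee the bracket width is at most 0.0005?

Width after n steps is 7/2^n. Need 2^n ≥ 7/0.0005 = 14000.
2^13 = 8192 < 14000 ≤ 2^14 = 16384, so n = 14.

14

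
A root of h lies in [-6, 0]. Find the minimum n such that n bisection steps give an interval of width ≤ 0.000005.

21

Width after n steps is 6/2^n. Need 2^n ≥ 6/0.000005 = 1200000.
2^20 = 1048576 < 1200000 ≤ 2^21 = 2097152, so n = 21.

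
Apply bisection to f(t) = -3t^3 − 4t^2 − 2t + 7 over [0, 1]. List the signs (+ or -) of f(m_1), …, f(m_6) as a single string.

+++---

t = 0.5 gives f = 4.625, positive; keep [0.5, 1]
t = 0.75 gives f = 1.984375, positive; keep [0.75, 1]
t = 0.875 gives f = 0.177734, positive; keep [0.875, 1]
t = 0.9375 gives f = -0.8625, negative; keep [0.875, 0.9375]
t = 0.90625 gives f = -0.3305, negative; keep [0.875, 0.90625]
t = 0.890625 gives f = -0.0735, negative; keep [0.875, 0.890625]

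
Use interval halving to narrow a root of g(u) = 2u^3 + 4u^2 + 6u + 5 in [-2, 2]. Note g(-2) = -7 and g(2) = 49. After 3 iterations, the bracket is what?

u = 0 gives g = 5, positive; keep [-2, 0]
u = -1 gives g = 1, positive; keep [-2, -1]
u = -1.5 gives g = -1.75, negative; keep [-1.5, -1]

[-1.5, -1]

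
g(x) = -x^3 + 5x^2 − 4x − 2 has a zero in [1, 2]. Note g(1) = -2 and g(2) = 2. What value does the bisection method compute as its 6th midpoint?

m = 1.5, g(m) = -0.125 (−); new bracket [1.5, 2]
m = 1.75, g(m) = 0.953125 (+); new bracket [1.5, 1.75]
m = 1.625, g(m) = 0.412109 (+); new bracket [1.5, 1.625]
m = 1.5625, g(m) = 0.1423 (+); new bracket [1.5, 1.5625]
m = 1.53125, g(m) = 0.0083 (+); new bracket [1.5, 1.53125]
m = 1.515625, g(m) = -0.0585 (−); new bracket [1.515625, 1.53125]

1.515625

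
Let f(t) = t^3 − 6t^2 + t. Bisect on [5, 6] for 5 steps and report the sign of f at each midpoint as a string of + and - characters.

--+-+

midpoint 5.5: f = -9.625 < 0 → [5.5, 6]
midpoint 5.75: f = -2.515625 < 0 → [5.75, 6]
midpoint 5.875: f = 1.560547 > 0 → [5.75, 5.875]
midpoint 5.8125: f = -0.5222 < 0 → [5.8125, 5.875]
midpoint 5.84375: f = 0.5079 > 0 → [5.8125, 5.84375]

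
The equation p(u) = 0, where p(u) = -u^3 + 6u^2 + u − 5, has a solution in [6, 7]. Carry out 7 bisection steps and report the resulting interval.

[6.0234375, 6.03125]

u = 6.5 gives p = -19.625, negative; keep [6, 6.5]
u = 6.25 gives p = -8.515625, negative; keep [6, 6.25]
u = 6.125 gives p = -3.564453, negative; keep [6, 6.125]
u = 6.0625 gives p = -1.2346, negative; keep [6, 6.0625]
u = 6.03125 gives p = -0.1055, negative; keep [6, 6.03125]
u = 6.015625 gives p = 0.4502, positive; keep [6.015625, 6.03125]
u = 6.0234375 gives p = 0.1731, positive; keep [6.0234375, 6.03125]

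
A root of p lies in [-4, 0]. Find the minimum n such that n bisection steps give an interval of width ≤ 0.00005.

17

Width after n steps is 4/2^n. Need 2^n ≥ 4/0.00005 = 80000.
2^16 = 65536 < 80000 ≤ 2^17 = 131072, so n = 17.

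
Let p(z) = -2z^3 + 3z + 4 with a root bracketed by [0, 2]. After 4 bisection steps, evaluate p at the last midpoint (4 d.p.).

0.2930

z = 1 gives p = 5, positive; keep [1, 2]
z = 1.5 gives p = 1.75, positive; keep [1.5, 2]
z = 1.75 gives p = -1.46875, negative; keep [1.5, 1.75]
z = 1.625 gives p = 0.293, positive; keep [1.625, 1.75]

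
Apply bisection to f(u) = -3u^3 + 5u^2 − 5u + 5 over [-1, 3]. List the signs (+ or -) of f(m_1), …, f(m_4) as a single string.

f(1) = 2 > 0, so the root lies in [1, 3]
f(2) = -9 < 0, so the root lies in [1, 2]
f(1.5) = -1.375 < 0, so the root lies in [1, 1.5]
f(1.25) = 0.7031 > 0, so the root lies in [1.25, 1.5]

+--+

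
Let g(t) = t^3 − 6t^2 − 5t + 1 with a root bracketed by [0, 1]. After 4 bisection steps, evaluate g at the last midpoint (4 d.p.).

-0.1418

g(0.5) = -2.875 < 0, so the root lies in [0, 0.5]
g(0.25) = -0.609375 < 0, so the root lies in [0, 0.25]
g(0.125) = 0.283203 > 0, so the root lies in [0.125, 0.25]
g(0.1875) = -0.1418 < 0, so the root lies in [0.125, 0.1875]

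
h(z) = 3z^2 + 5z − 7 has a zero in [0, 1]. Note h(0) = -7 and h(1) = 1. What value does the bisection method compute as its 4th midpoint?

h(0.5) = -3.75 < 0, so the root lies in [0.5, 1]
h(0.75) = -1.5625 < 0, so the root lies in [0.75, 1]
h(0.875) = -0.328125 < 0, so the root lies in [0.875, 1]
h(0.9375) = 0.3242 > 0, so the root lies in [0.875, 0.9375]

0.9375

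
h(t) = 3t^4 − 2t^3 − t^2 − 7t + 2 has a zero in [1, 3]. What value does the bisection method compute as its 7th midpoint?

1.609375

m = 2, h(m) = 16 (+); new bracket [1, 2]
m = 1.5, h(m) = -2.3125 (−); new bracket [1.5, 2]
m = 1.75, h(m) = 4.105469 (+); new bracket [1.5, 1.75]
m = 1.625, h(m) = 0.321 (+); new bracket [1.5, 1.625]
m = 1.5625, h(m) = -1.1269 (−); new bracket [1.5625, 1.625]
m = 1.59375, h(m) = -0.4373 (−); new bracket [1.59375, 1.625]
m = 1.609375, h(m) = -0.0669 (−); new bracket [1.609375, 1.625]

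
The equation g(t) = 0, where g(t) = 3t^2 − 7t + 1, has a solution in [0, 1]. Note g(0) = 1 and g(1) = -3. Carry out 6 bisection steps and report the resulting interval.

g(0.5) = -1.75 < 0, so the root lies in [0, 0.5]
g(0.25) = -0.5625 < 0, so the root lies in [0, 0.25]
g(0.125) = 0.171875 > 0, so the root lies in [0.125, 0.25]
g(0.1875) = -0.207 < 0, so the root lies in [0.125, 0.1875]
g(0.15625) = -0.0205 < 0, so the root lies in [0.125, 0.15625]
g(0.140625) = 0.075 > 0, so the root lies in [0.140625, 0.15625]

[0.140625, 0.15625]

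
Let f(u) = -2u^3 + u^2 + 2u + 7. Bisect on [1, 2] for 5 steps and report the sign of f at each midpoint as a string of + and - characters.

u = 1.5 gives f = 5.5, positive; keep [1.5, 2]
u = 1.75 gives f = 2.84375, positive; keep [1.75, 2]
u = 1.875 gives f = 1.082031, positive; keep [1.875, 2]
u = 1.9375 gives f = 0.0825, positive; keep [1.9375, 2]
u = 1.96875 gives f = -0.4482, negative; keep [1.9375, 1.96875]

++++-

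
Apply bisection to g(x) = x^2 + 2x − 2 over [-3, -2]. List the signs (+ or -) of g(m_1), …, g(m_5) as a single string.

g(-2.5) = -0.75 < 0, so the root lies in [-3, -2.5]
g(-2.75) = 0.0625 > 0, so the root lies in [-2.75, -2.5]
g(-2.625) = -0.359375 < 0, so the root lies in [-2.75, -2.625]
g(-2.6875) = -0.1523 < 0, so the root lies in [-2.75, -2.6875]
g(-2.71875) = -0.0459 < 0, so the root lies in [-2.75, -2.71875]

-+---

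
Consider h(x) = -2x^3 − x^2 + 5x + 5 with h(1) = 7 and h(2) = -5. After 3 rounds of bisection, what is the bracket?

[1.625, 1.75]

m = 1.5, h(m) = 3.5 (+); new bracket [1.5, 2]
m = 1.75, h(m) = -0.03125 (−); new bracket [1.5, 1.75]
m = 1.625, h(m) = 1.902344 (+); new bracket [1.625, 1.75]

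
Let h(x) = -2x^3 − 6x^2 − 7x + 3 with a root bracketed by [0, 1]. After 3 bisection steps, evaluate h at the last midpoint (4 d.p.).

-0.5742

m = 0.5, h(m) = -2.25 (−); new bracket [0, 0.5]
m = 0.25, h(m) = 0.84375 (+); new bracket [0.25, 0.5]
m = 0.375, h(m) = -0.574219 (−); new bracket [0.25, 0.375]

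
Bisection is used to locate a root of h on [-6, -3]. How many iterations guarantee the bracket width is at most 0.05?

6

Width after n steps is 3/2^n. Need 2^n ≥ 3/0.05 = 60.
2^5 = 32 < 60 ≤ 2^6 = 64, so n = 6.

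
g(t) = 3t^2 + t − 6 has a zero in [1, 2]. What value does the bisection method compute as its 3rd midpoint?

1.375

t = 1.5 gives g = 2.25, positive; keep [1, 1.5]
t = 1.25 gives g = -0.0625, negative; keep [1.25, 1.5]
t = 1.375 gives g = 1.046875, positive; keep [1.25, 1.375]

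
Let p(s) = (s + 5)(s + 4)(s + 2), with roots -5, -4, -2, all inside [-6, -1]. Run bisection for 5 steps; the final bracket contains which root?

-2

m = -3.5, p(m) = -1.125 (−); new bracket [-3.5, -1]
m = -2.25, p(m) = -1.203125 (−); new bracket [-2.25, -1]
m = -1.625, p(m) = 3.005859 (+); new bracket [-2.25, -1.625]
m = -1.9375, p(m) = 0.3948 (+); new bracket [-2.25, -1.9375]
m = -2.09375, p(m) = -0.5194 (−); new bracket [-2.09375, -1.9375]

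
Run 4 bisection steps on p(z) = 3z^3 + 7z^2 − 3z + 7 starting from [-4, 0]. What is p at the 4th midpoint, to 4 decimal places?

5.7969

midpoint -2: p = 17 > 0 → [-4, -2]
midpoint -3: p = -2 < 0 → [-3, -2]
midpoint -2.5: p = 11.375 > 0 → [-3, -2.5]
midpoint -2.75: p = 5.7969 > 0 → [-3, -2.75]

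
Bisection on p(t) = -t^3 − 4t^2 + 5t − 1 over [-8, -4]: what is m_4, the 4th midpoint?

-5.25

m = -6, p(m) = 41 (+); new bracket [-6, -4]
m = -5, p(m) = -1 (−); new bracket [-6, -5]
m = -5.5, p(m) = 16.875 (+); new bracket [-5.5, -5]
m = -5.25, p(m) = 7.2031 (+); new bracket [-5.25, -5]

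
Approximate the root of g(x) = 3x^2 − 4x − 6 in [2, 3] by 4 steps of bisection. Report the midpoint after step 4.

2.1875

g(2.5) = 2.75 > 0, so the root lies in [2, 2.5]
g(2.25) = 0.1875 > 0, so the root lies in [2, 2.25]
g(2.125) = -0.953125 < 0, so the root lies in [2.125, 2.25]
g(2.1875) = -0.3945 < 0, so the root lies in [2.1875, 2.25]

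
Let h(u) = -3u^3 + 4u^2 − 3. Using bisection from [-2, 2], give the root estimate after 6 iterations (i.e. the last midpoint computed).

-0.6875

u = 0 gives h = -3, negative; keep [-2, 0]
u = -1 gives h = 4, positive; keep [-1, 0]
u = -0.5 gives h = -1.625, negative; keep [-1, -0.5]
u = -0.75 gives h = 0.5156, positive; keep [-0.75, -0.5]
u = -0.625 gives h = -0.7051, negative; keep [-0.75, -0.625]
u = -0.6875 gives h = -0.1345, negative; keep [-0.75, -0.6875]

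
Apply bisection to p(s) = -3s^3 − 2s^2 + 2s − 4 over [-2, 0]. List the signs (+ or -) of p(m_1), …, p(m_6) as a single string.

s = -1 gives p = -5, negative; keep [-2, -1]
s = -1.5 gives p = -1.375, negative; keep [-2, -1.5]
s = -1.75 gives p = 2.453125, positive; keep [-1.75, -1.5]
s = -1.625 gives p = 0.3418, positive; keep [-1.625, -1.5]
s = -1.5625 gives p = -0.5637, negative; keep [-1.625, -1.5625]
s = -1.59375 gives p = -0.123, negative; keep [-1.625, -1.59375]

--++--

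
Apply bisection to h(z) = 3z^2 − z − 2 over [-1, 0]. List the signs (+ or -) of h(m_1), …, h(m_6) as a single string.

z = -0.5 gives h = -0.75, negative; keep [-1, -0.5]
z = -0.75 gives h = 0.4375, positive; keep [-0.75, -0.5]
z = -0.625 gives h = -0.203125, negative; keep [-0.75, -0.625]
z = -0.6875 gives h = 0.1055, positive; keep [-0.6875, -0.625]
z = -0.65625 gives h = -0.0518, negative; keep [-0.6875, -0.65625]
z = -0.671875 gives h = 0.0261, positive; keep [-0.671875, -0.65625]

-+-+-+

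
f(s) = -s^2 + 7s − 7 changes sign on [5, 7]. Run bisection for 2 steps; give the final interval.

[5.5, 6]

s = 6 gives f = -1, negative; keep [5, 6]
s = 5.5 gives f = 1.25, positive; keep [5.5, 6]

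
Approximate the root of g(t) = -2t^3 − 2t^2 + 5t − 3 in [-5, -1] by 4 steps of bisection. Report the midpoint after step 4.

g(-3) = 18 > 0, so the root lies in [-3, -1]
g(-2) = -5 < 0, so the root lies in [-3, -2]
g(-2.5) = 3.25 > 0, so the root lies in [-2.5, -2]
g(-2.25) = -1.5938 < 0, so the root lies in [-2.5, -2.25]

-2.25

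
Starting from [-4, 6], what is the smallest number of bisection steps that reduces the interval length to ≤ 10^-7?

Width after n steps is 10/2^n. Need 2^n ≥ 10/10^-7 = 100000000.
2^26 = 67108864 < 100000000 ≤ 2^27 = 134217728, so n = 27.

27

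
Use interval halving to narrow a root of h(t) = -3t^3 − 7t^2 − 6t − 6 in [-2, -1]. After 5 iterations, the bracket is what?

[-1.84375, -1.8125]

m = -1.5, h(m) = -2.625 (−); new bracket [-2, -1.5]
m = -1.75, h(m) = -0.859375 (−); new bracket [-2, -1.75]
m = -1.875, h(m) = 0.416016 (+); new bracket [-1.875, -1.75]
m = -1.8125, h(m) = -0.2581 (−); new bracket [-1.875, -1.8125]
m = -1.84375, h(m) = 0.0696 (+); new bracket [-1.84375, -1.8125]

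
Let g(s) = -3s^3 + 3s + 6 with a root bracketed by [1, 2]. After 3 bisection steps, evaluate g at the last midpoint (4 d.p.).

m = 1.5, g(m) = 0.375 (+); new bracket [1.5, 2]
m = 1.75, g(m) = -4.828125 (−); new bracket [1.5, 1.75]
m = 1.625, g(m) = -1.998047 (−); new bracket [1.5, 1.625]

-1.9980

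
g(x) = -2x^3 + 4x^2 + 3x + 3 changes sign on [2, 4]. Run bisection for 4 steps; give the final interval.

[2.625, 2.75]

x = 3 gives g = -6, negative; keep [2, 3]
x = 2.5 gives g = 4.25, positive; keep [2.5, 3]
x = 2.75 gives g = -0.09375, negative; keep [2.5, 2.75]
x = 2.625 gives g = 2.2617, positive; keep [2.625, 2.75]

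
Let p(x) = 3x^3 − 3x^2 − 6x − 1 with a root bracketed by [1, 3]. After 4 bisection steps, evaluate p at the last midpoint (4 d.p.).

m = 2, p(m) = -1 (−); new bracket [2, 3]
m = 2.5, p(m) = 12.125 (+); new bracket [2, 2.5]
m = 2.25, p(m) = 4.484375 (+); new bracket [2, 2.25]
m = 2.125, p(m) = 1.4902 (+); new bracket [2, 2.125]

1.4902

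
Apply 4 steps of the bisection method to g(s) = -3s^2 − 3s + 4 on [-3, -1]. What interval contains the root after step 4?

m = -2, g(m) = -2 (−); new bracket [-2, -1]
m = -1.5, g(m) = 1.75 (+); new bracket [-2, -1.5]
m = -1.75, g(m) = 0.0625 (+); new bracket [-2, -1.75]
m = -1.875, g(m) = -0.9219 (−); new bracket [-1.875, -1.75]

[-1.875, -1.75]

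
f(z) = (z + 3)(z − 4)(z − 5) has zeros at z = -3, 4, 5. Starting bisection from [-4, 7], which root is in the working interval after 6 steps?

midpoint 1.5: f = 39.375 > 0 → [-4, 1.5]
midpoint -1.25: f = 57.421875 > 0 → [-4, -1.25]
midpoint -2.625: f = 18.943359 > 0 → [-4, -2.625]
midpoint -3.3125: f = -18.9954 < 0 → [-3.3125, -2.625]
midpoint -2.96875: f = 1.7354 > 0 → [-3.3125, -2.96875]
midpoint -3.140625: f = -8.1744 < 0 → [-3.140625, -2.96875]

-3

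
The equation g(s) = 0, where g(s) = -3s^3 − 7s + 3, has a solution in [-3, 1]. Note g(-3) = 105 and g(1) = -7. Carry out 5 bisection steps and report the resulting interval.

s = -1 gives g = 13, positive; keep [-1, 1]
s = 0 gives g = 3, positive; keep [0, 1]
s = 0.5 gives g = -0.875, negative; keep [0, 0.5]
s = 0.25 gives g = 1.2031, positive; keep [0.25, 0.5]
s = 0.375 gives g = 0.2168, positive; keep [0.375, 0.5]

[0.375, 0.5]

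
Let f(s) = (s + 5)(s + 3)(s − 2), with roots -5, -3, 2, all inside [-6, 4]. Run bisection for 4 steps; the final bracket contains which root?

f(-1) = -24 < 0, so the root lies in [-1, 4]
f(1.5) = -14.625 < 0, so the root lies in [1.5, 4]
f(2.75) = 33.421875 > 0, so the root lies in [1.5, 2.75]
f(2.125) = 4.5645 > 0, so the root lies in [1.5, 2.125]

2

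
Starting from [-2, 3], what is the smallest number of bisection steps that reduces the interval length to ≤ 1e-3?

Width after n steps is 5/2^n. Need 2^n ≥ 5/1e-3 = 5000.
2^12 = 4096 < 5000 ≤ 2^13 = 8192, so n = 13.

13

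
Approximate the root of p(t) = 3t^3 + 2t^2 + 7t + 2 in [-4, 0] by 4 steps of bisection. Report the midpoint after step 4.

t = -2 gives p = -28, negative; keep [-2, 0]
t = -1 gives p = -6, negative; keep [-1, 0]
t = -0.5 gives p = -1.375, negative; keep [-0.5, 0]
t = -0.25 gives p = 0.3281, positive; keep [-0.5, -0.25]

-0.25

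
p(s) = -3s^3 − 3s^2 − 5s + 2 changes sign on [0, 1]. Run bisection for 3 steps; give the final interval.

[0.25, 0.375]

s = 0.5 gives p = -1.625, negative; keep [0, 0.5]
s = 0.25 gives p = 0.515625, positive; keep [0.25, 0.5]
s = 0.375 gives p = -0.455078, negative; keep [0.25, 0.375]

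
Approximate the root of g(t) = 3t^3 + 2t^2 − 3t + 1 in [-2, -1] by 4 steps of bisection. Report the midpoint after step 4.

-1.4375

t = -1.5 gives g = -0.125, negative; keep [-1.5, -1]
t = -1.25 gives g = 2.015625, positive; keep [-1.5, -1.25]
t = -1.375 gives g = 1.107422, positive; keep [-1.5, -1.375]
t = -1.4375 gives g = 0.5339, positive; keep [-1.5, -1.4375]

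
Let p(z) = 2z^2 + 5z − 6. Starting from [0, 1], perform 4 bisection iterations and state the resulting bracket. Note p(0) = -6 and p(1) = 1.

m = 0.5, p(m) = -3 (−); new bracket [0.5, 1]
m = 0.75, p(m) = -1.125 (−); new bracket [0.75, 1]
m = 0.875, p(m) = -0.09375 (−); new bracket [0.875, 1]
m = 0.9375, p(m) = 0.4453 (+); new bracket [0.875, 0.9375]

[0.875, 0.9375]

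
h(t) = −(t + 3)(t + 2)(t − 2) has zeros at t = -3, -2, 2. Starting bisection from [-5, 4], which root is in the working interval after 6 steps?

h(-0.5) = 9.375 > 0, so the root lies in [-0.5, 4]
h(1.75) = 4.453125 > 0, so the root lies in [1.75, 4]
h(2.875) = -25.060547 < 0, so the root lies in [1.75, 2.875]
h(2.3125) = -7.1594 < 0, so the root lies in [1.75, 2.3125]
h(2.03125) = -0.6338 < 0, so the root lies in [1.75, 2.03125]
h(1.890625) = 2.0811 > 0, so the root lies in [1.890625, 2.03125]

2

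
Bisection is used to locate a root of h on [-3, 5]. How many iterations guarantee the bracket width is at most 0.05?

Width after n steps is 8/2^n. Need 2^n ≥ 8/0.05 = 160.
2^7 = 128 < 160 ≤ 2^8 = 256, so n = 8.

8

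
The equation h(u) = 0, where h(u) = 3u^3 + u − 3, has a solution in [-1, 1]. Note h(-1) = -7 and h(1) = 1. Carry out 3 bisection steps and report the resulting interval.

[0.75, 1]

h(0) = -3 < 0, so the root lies in [0, 1]
h(0.5) = -2.125 < 0, so the root lies in [0.5, 1]
h(0.75) = -0.984375 < 0, so the root lies in [0.75, 1]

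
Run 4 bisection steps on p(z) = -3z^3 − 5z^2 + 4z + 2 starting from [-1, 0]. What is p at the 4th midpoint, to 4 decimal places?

0.3533

p(-0.5) = -0.875 < 0, so the root lies in [-0.5, 0]
p(-0.25) = 0.734375 > 0, so the root lies in [-0.5, -0.25]
p(-0.375) = -0.044922 < 0, so the root lies in [-0.375, -0.25]
p(-0.3125) = 0.3533 > 0, so the root lies in [-0.375, -0.3125]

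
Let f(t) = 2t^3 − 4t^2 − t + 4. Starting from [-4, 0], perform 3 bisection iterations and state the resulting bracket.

[-1, -0.5]

f(-2) = -26 < 0, so the root lies in [-2, 0]
f(-1) = -1 < 0, so the root lies in [-1, 0]
f(-0.5) = 3.25 > 0, so the root lies in [-1, -0.5]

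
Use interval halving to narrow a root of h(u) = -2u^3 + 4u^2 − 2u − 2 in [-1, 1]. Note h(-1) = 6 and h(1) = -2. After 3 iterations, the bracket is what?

[-0.5, -0.25]

h(0) = -2 < 0, so the root lies in [-1, 0]
h(-0.5) = 0.25 > 0, so the root lies in [-0.5, 0]
h(-0.25) = -1.21875 < 0, so the root lies in [-0.5, -0.25]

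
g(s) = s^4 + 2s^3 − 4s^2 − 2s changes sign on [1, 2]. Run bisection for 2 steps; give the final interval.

g(1.5) = -0.1875 < 0, so the root lies in [1.5, 2]
g(1.75) = 4.347656 > 0, so the root lies in [1.5, 1.75]

[1.5, 1.75]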